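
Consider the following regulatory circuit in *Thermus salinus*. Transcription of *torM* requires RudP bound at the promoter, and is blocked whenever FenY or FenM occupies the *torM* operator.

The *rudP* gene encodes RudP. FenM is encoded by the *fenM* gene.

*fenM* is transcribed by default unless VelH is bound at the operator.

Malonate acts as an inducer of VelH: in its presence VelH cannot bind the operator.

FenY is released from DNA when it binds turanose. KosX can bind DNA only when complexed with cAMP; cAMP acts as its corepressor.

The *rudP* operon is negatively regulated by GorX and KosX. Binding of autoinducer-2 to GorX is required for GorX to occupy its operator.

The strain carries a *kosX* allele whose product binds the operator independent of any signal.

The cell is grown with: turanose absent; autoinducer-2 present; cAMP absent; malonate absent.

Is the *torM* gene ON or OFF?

Turanose is absent, so FenY is active.
Autoinducer-2 is present, so GorX is active.
KosX is constitutively active in this strain.
With repressor GorX bound, *rudP* is not transcribed.
So RudP is not produced.
Malonate is absent, so VelH is active.
With repressor VelH bound, *fenM* is not transcribed.
So FenM is not produced.
With repressor FenY bound, *torM* is not transcribed.

OFF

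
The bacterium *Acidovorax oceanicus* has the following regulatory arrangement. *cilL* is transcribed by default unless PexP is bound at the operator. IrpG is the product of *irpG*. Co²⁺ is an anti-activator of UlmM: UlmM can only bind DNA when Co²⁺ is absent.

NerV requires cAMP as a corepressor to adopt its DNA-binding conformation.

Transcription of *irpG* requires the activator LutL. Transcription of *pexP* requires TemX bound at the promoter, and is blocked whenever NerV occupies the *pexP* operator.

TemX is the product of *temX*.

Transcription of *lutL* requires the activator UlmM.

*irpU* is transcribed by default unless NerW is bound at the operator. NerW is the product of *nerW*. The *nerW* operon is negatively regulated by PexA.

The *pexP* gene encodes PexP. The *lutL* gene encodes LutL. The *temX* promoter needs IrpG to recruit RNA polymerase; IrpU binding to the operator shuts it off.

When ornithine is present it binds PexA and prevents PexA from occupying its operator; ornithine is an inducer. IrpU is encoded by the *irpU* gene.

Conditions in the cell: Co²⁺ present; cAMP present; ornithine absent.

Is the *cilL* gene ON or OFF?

ON

Ornithine is absent, so PexA is active.
With repressor PexA bound, *nerW* is not transcribed.
So NerW is not produced.
With no repressor bound, *irpU* is transcribed.
So IrpU is produced and active.
Co²⁺ is present, so UlmM is inactive.
Required activator UlmM is absent, so *lutL* is not transcribed.
So LutL is not produced.
Required activator LutL is absent, so *irpG* is not transcribed.
So IrpG is not produced.
With repressor IrpU bound, *temX* is not transcribed.
So TemX is not produced.
cAMP is present, so NerV is active.
With repressor NerV bound, *pexP* is not transcribed.
So PexP is not produced.
With no repressor bound, *cilL* is transcribed.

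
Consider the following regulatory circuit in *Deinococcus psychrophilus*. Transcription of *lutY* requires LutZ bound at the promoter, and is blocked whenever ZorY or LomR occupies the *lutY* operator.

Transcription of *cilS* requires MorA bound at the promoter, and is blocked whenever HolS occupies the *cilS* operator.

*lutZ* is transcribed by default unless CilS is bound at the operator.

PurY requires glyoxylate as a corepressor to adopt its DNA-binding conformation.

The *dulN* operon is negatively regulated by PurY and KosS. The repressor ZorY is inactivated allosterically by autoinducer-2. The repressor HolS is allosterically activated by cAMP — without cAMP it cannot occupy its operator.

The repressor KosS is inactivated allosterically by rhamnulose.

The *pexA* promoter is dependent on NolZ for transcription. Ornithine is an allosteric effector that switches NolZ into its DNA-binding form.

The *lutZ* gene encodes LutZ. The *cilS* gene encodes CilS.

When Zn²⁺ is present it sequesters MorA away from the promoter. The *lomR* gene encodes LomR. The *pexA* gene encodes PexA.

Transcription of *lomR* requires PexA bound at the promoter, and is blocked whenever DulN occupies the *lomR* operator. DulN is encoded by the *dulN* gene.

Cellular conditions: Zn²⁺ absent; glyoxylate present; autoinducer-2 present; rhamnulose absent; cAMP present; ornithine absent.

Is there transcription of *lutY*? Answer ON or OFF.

Autoinducer-2 is present, so ZorY is inactive.
Zn²⁺ is absent, so MorA is active.
cAMP is present, so HolS is active.
With repressor HolS bound, *cilS* is not transcribed.
So CilS is not produced.
With no repressor bound, *lutZ* is transcribed.
So LutZ is produced and active.
Glyoxylate is present, so PurY is active.
Rhamnulose is absent, so KosS is active.
With repressor PurY bound, *dulN* is not transcribed.
So DulN is not produced.
Ornithine is absent, so NolZ is inactive.
Required activator NolZ is absent, so *pexA* is not transcribed.
So PexA is not produced.
Required activator PexA is absent, so *lomR* is not transcribed.
So LomR is not produced.
No repressor is bound and LutZ is active, so *lutY* is transcribed.

ON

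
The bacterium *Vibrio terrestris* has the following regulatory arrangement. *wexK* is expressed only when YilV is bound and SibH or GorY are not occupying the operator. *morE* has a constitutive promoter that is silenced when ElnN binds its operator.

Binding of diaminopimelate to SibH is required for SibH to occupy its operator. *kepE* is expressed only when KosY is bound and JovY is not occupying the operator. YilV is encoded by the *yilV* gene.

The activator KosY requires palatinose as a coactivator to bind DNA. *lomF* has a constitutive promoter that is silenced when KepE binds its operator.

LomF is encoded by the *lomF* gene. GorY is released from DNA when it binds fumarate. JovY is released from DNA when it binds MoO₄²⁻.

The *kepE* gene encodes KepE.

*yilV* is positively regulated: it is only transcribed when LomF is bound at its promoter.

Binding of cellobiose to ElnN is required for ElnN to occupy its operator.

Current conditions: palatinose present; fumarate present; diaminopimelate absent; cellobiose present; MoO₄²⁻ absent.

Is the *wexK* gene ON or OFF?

Diaminopimelate is absent, so SibH is inactive.
MoO₄²⁻ is absent, so JovY is active.
Palatinose is present, so KosY is active.
With repressor JovY bound, *kepE* is not transcribed.
So KepE is not produced.
With no repressor bound, *lomF* is transcribed.
So LomF is produced and active.
No repressor is bound and LomF is active, so *yilV* is transcribed.
So YilV is produced and active.
Fumarate is present, so GorY is inactive.
No repressor is bound and YilV is active, so *wexK* is transcribed.

ON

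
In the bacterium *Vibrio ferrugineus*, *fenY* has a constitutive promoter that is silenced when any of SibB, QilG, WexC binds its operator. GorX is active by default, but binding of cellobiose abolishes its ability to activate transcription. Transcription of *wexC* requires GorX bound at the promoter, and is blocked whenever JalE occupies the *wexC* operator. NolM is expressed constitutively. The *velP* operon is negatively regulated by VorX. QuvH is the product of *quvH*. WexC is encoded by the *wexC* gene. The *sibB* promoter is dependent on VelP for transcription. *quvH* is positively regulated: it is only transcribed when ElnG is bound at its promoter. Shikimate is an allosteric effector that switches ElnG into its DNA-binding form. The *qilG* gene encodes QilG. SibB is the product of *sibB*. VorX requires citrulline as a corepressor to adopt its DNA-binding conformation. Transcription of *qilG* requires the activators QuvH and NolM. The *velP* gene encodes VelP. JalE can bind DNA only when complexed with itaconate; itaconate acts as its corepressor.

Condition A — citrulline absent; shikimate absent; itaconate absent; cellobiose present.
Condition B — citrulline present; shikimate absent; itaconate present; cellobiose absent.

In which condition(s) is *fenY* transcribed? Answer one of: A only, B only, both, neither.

B only

Condition A:
Citrulline is absent, so VorX is inactive.
With no repressor bound, *velP* is transcribed.
So VelP is produced and active.
No repressor is bound and VelP is active, so *sibB* is transcribed.
So SibB is produced and active.
Shikimate is absent, so ElnG is inactive.
Required activator ElnG is absent, so *quvH* is not transcribed.
So QuvH is not produced.
NolM is produced constitutively and is active.
Required activator QuvH is absent, so *qilG* is not transcribed.
So QilG is not produced.
Itaconate is absent, so JalE is inactive.
Cellobiose is present, so GorX is inactive.
Required activator GorX is absent, so *wexC* is not transcribed.
So WexC is not produced.
With repressor SibB bound, *fenY* is not transcribed.
→ *fenY* is OFF in A.
Condition B:
Citrulline is present, so VorX is active.
With repressor VorX bound, *velP* is not transcribed.
So VelP is not produced.
Required activator VelP is absent, so *sibB* is not transcribed.
So SibB is not produced.
Shikimate is absent, so ElnG is inactive.
Required activator ElnG is absent, so *quvH* is not transcribed.
So QuvH is not produced.
NolM is produced constitutively and is active.
Required activator QuvH is absent, so *qilG* is not transcribed.
So QilG is not produced.
Itaconate is present, so JalE is active.
Cellobiose is absent, so GorX is active.
With repressor JalE bound, *wexC* is not transcribed.
So WexC is not produced.
With no repressor bound, *fenY* is transcribed.
→ *fenY* is ON in B.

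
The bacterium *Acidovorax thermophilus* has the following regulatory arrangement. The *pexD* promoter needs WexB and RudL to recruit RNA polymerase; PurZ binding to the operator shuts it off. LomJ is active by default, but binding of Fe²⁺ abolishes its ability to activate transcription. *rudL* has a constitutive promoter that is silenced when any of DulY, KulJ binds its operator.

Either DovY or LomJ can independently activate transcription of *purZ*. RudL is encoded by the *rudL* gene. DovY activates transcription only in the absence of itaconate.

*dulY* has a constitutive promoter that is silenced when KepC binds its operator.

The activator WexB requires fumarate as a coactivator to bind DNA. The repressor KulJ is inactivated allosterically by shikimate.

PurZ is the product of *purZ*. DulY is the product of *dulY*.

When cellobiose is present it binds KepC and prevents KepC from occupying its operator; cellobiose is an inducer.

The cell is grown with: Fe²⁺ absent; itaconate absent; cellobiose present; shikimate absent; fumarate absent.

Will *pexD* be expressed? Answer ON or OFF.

OFF

Fumarate is absent, so WexB is inactive.
Itaconate is absent, so DovY is active.
Fe²⁺ is absent, so LomJ is active.
Activator DovY is present, so *purZ* is transcribed.
So PurZ is produced and active.
Cellobiose is present, so KepC is inactive.
With no repressor bound, *dulY* is transcribed.
So DulY is produced and active.
Shikimate is absent, so KulJ is active.
With repressor DulY bound, *rudL* is not transcribed.
So RudL is not produced.
With repressor PurZ bound, *pexD* is not transcribed.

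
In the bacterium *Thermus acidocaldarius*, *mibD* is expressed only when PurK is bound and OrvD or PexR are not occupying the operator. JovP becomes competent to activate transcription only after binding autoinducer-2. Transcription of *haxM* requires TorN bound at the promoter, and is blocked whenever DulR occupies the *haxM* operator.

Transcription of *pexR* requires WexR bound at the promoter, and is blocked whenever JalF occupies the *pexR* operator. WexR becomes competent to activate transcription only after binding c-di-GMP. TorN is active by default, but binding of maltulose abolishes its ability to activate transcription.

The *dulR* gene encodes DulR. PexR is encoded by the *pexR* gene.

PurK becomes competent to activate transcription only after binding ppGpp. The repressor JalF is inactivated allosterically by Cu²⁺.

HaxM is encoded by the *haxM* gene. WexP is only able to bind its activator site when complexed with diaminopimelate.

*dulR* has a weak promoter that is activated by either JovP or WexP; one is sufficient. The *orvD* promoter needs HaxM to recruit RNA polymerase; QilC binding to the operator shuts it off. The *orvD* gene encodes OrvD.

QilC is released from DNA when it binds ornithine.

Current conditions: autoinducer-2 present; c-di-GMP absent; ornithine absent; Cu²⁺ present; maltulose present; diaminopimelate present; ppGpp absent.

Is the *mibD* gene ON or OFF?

OFF

Autoinducer-2 is present, so JovP is active.
Diaminopimelate is present, so WexP is active.
Activator JovP is present, so *dulR* is transcribed.
So DulR is produced and active.
Maltulose is present, so TorN is inactive.
With repressor DulR bound, *haxM* is not transcribed.
So HaxM is not produced.
Ornithine is absent, so QilC is active.
With repressor QilC bound, *orvD* is not transcribed.
So OrvD is not produced.
Cu²⁺ is present, so JalF is inactive.
c-di-GMP is absent, so WexR is inactive.
Required activator WexR is absent, so *pexR* is not transcribed.
So PexR is not produced.
ppGpp is absent, so PurK is inactive.
Required activator PurK is absent, so *mibD* is not transcribed.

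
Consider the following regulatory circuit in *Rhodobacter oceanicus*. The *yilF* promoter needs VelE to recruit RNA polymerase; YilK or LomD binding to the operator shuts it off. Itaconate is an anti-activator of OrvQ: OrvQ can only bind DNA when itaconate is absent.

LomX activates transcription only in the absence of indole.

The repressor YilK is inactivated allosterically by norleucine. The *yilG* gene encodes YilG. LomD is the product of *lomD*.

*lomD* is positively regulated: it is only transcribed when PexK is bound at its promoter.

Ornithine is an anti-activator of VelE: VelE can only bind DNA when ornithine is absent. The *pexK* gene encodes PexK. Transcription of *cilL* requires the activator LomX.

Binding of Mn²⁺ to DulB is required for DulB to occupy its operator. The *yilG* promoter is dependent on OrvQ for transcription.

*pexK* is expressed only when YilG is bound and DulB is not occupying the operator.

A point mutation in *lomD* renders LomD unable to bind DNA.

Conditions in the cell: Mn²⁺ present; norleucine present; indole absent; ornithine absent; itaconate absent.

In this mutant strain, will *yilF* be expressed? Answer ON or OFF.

ON

Ornithine is absent, so VelE is active.
Norleucine is present, so YilK is inactive.
LomD is non-functional in this strain, so it has no effect.
No repressor is bound and VelE is active, so *yilF* is transcribed.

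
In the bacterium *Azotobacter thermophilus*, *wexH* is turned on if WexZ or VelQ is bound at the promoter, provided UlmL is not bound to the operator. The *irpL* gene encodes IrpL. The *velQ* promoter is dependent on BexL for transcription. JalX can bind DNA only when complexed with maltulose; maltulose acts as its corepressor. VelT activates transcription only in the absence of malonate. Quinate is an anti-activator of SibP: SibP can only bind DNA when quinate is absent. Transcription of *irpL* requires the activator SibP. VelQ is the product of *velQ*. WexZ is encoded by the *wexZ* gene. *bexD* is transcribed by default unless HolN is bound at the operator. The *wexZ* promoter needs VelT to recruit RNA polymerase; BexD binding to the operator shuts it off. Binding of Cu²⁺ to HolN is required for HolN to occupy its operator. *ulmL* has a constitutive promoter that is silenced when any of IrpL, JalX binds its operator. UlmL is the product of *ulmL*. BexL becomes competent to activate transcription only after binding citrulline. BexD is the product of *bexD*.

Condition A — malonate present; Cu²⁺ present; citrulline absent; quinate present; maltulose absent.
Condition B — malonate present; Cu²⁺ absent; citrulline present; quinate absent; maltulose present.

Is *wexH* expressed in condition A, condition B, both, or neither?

Condition A:
Malonate is present, so VelT is inactive.
Cu²⁺ is present, so HolN is active.
With repressor HolN bound, *bexD* is not transcribed.
So BexD is not produced.
Required activator VelT is absent, so *wexZ* is not transcribed.
So WexZ is not produced.
Citrulline is absent, so BexL is inactive.
Required activator BexL is absent, so *velQ* is not transcribed.
So VelQ is not produced.
Quinate is present, so SibP is inactive.
Required activator SibP is absent, so *irpL* is not transcribed.
So IrpL is not produced.
Maltulose is absent, so JalX is inactive.
With no repressor bound, *ulmL* is transcribed.
So UlmL is produced and active.
With repressor UlmL bound, *wexH* is not transcribed.
→ *wexH* is OFF in A.
Condition B:
Malonate is present, so VelT is inactive.
Cu²⁺ is absent, so HolN is inactive.
With no repressor bound, *bexD* is transcribed.
So BexD is produced and active.
With repressor BexD bound, *wexZ* is not transcribed.
So WexZ is not produced.
Citrulline is present, so BexL is active.
No repressor is bound and BexL is active, so *velQ* is transcribed.
So VelQ is produced and active.
Quinate is absent, so SibP is active.
No repressor is bound and SibP is active, so *irpL* is transcribed.
So IrpL is produced and active.
Maltulose is present, so JalX is active.
With repressor IrpL bound, *ulmL* is not transcribed.
So UlmL is not produced.
Activator VelQ is present, so *wexH* is transcribed.
→ *wexH* is ON in B.

B only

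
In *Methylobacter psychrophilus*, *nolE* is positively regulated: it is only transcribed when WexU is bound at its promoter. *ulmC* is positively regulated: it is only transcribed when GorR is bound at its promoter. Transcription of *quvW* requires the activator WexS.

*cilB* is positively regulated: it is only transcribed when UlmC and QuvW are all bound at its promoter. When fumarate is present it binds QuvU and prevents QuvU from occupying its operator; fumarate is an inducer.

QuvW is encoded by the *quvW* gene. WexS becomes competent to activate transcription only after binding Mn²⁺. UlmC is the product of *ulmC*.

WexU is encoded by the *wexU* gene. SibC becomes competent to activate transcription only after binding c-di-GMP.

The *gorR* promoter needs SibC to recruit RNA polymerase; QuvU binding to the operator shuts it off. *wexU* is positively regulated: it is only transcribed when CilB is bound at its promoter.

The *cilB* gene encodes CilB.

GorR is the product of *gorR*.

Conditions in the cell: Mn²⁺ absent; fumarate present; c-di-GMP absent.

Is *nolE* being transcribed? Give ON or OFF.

c-di-GMP is absent, so SibC is inactive.
Fumarate is present, so QuvU is inactive.
Required activator SibC is absent, so *gorR* is not transcribed.
So GorR is not produced.
Required activator GorR is absent, so *ulmC* is not transcribed.
So UlmC is not produced.
Mn²⁺ is absent, so WexS is inactive.
Required activator WexS is absent, so *quvW* is not transcribed.
So QuvW is not produced.
Required activator UlmC is absent, so *cilB* is not transcribed.
So CilB is not produced.
Required activator CilB is absent, so *wexU* is not transcribed.
So WexU is not produced.
Required activator WexU is absent, so *nolE* is not transcribed.

OFF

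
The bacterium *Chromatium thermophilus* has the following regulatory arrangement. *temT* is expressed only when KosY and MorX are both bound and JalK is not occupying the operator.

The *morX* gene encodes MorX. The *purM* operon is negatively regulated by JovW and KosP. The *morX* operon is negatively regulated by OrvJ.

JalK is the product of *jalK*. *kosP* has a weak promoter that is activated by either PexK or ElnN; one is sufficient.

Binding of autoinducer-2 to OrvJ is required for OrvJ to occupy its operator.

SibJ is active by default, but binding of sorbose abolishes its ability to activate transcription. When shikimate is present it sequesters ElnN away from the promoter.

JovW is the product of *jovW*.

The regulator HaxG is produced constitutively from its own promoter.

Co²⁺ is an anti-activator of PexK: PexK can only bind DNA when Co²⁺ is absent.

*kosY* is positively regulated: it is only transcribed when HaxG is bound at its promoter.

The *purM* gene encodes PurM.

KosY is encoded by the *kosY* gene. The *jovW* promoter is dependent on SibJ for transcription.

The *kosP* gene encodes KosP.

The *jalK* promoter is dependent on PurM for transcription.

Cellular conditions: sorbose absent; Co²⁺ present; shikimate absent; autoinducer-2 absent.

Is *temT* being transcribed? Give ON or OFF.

HaxG is produced constitutively and is active.
No repressor is bound and HaxG is active, so *kosY* is transcribed.
So KosY is produced and active.
Autoinducer-2 is absent, so OrvJ is inactive.
With no repressor bound, *morX* is transcribed.
So MorX is produced and active.
Sorbose is absent, so SibJ is active.
No repressor is bound and SibJ is active, so *jovW* is transcribed.
So JovW is produced and active.
Co²⁺ is present, so PexK is inactive.
Shikimate is absent, so ElnN is active.
Activator ElnN is present, so *kosP* is transcribed.
So KosP is produced and active.
With repressor JovW bound, *purM* is not transcribed.
So PurM is not produced.
Required activator PurM is absent, so *jalK* is not transcribed.
So JalK is not produced.
No repressor is bound and KosY and MorX are active, so *temT* is transcribed.

ON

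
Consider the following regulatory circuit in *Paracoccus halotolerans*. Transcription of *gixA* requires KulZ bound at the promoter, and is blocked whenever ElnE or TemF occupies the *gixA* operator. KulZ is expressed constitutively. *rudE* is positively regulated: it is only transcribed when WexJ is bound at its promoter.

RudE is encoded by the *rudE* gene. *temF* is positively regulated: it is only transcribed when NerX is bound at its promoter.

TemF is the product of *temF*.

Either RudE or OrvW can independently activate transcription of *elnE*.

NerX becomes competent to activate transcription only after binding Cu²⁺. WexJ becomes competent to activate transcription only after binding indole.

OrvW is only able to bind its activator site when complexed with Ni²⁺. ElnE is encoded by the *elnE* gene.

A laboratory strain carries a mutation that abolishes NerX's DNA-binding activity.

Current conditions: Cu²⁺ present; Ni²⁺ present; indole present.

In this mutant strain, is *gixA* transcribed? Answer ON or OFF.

OFF

Indole is present, so WexJ is active.
No repressor is bound and WexJ is active, so *rudE* is transcribed.
So RudE is produced and active.
Ni²⁺ is present, so OrvW is active.
Activator RudE is present, so *elnE* is transcribed.
So ElnE is produced and active.
KulZ is produced constitutively and is active.
NerX is non-functional in this strain, so it has no effect.
Required activator NerX is absent, so *temF* is not transcribed.
So TemF is not produced.
With repressor ElnE bound, *gixA* is not transcribed.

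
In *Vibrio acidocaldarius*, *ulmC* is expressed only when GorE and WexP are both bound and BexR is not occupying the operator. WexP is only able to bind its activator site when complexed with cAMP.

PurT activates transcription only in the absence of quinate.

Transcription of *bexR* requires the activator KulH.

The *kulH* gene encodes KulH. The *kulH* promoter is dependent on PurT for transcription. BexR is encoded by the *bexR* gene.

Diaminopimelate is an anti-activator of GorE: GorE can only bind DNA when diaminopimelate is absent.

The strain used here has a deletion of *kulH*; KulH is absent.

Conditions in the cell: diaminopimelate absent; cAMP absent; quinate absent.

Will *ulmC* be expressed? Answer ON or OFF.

KulH is non-functional in this strain, so it has no effect.
Required activator KulH is absent, so *bexR* is not transcribed.
So BexR is not produced.
Diaminopimelate is absent, so GorE is active.
cAMP is absent, so WexP is inactive.
Required activator WexP is absent, so *ulmC* is not transcribed.

OFF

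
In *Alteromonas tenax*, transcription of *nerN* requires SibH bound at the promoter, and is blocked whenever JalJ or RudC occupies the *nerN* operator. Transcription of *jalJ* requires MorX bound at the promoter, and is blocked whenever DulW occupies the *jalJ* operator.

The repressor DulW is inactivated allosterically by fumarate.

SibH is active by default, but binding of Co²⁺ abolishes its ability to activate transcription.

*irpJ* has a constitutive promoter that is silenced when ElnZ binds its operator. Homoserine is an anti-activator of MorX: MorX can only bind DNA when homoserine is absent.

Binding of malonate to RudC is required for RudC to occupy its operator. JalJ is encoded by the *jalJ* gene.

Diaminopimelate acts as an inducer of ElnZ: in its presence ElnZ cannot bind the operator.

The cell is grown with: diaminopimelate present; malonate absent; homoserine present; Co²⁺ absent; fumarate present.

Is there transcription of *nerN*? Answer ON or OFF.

Fumarate is present, so DulW is inactive.
Homoserine is present, so MorX is inactive.
Required activator MorX is absent, so *jalJ* is not transcribed.
So JalJ is not produced.
Malonate is absent, so RudC is inactive.
Co²⁺ is absent, so SibH is active.
No repressor is bound and SibH is active, so *nerN* is transcribed.

ON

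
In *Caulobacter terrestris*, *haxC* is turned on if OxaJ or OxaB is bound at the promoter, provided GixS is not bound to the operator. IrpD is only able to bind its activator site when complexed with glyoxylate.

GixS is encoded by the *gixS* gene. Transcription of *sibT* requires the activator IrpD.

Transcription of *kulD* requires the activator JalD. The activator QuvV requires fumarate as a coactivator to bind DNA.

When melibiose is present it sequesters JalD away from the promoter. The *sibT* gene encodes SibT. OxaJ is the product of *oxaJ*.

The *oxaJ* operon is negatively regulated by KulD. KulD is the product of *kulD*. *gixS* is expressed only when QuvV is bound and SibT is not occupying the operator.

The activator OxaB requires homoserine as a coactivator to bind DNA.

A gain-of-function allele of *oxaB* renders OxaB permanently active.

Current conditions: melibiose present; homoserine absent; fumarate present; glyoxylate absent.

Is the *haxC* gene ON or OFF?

OFF

Melibiose is present, so JalD is inactive.
Required activator JalD is absent, so *kulD* is not transcribed.
So KulD is not produced.
With no repressor bound, *oxaJ* is transcribed.
So OxaJ is produced and active.
Fumarate is present, so QuvV is active.
Glyoxylate is absent, so IrpD is inactive.
Required activator IrpD is absent, so *sibT* is not transcribed.
So SibT is not produced.
No repressor is bound and QuvV is active, so *gixS* is transcribed.
So GixS is produced and active.
OxaB is constitutively active in this strain.
With repressor GixS bound, *haxC* is not transcribed.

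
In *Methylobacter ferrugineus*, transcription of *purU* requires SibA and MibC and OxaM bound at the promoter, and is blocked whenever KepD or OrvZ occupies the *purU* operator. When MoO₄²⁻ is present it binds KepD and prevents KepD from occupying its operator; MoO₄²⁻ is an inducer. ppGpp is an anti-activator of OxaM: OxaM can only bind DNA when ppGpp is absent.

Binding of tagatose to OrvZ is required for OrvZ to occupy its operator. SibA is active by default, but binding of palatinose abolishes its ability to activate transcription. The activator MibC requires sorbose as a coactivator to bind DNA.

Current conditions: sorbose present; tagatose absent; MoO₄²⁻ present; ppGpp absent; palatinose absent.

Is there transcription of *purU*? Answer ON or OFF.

ON

MoO₄²⁻ is present, so KepD is inactive.
Tagatose is absent, so OrvZ is inactive.
Palatinose is absent, so SibA is active.
Sorbose is present, so MibC is active.
ppGpp is absent, so OxaM is active.
No repressor is bound and SibA and MibC and OxaM are active, so *purU* is transcribed.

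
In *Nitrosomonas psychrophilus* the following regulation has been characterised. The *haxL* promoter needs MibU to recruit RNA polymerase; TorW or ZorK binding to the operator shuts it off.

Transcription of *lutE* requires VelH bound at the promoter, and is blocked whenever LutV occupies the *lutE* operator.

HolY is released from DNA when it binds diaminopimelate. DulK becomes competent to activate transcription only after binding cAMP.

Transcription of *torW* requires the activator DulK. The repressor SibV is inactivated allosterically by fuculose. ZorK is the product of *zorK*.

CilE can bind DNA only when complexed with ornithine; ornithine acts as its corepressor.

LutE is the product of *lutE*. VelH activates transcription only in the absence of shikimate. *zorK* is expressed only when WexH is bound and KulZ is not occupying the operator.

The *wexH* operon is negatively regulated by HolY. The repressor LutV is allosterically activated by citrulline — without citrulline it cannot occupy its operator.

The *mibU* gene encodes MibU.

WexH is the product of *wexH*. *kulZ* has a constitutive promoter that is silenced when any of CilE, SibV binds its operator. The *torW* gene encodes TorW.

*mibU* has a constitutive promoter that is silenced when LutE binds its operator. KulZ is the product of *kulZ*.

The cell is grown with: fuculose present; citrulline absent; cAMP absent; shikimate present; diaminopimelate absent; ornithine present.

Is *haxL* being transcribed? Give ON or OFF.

ON

cAMP is absent, so DulK is inactive.
Required activator DulK is absent, so *torW* is not transcribed.
So TorW is not produced.
Shikimate is present, so VelH is inactive.
Citrulline is absent, so LutV is inactive.
Required activator VelH is absent, so *lutE* is not transcribed.
So LutE is not produced.
With no repressor bound, *mibU* is transcribed.
So MibU is produced and active.
Diaminopimelate is absent, so HolY is active.
With repressor HolY bound, *wexH* is not transcribed.
So WexH is not produced.
Ornithine is present, so CilE is active.
Fuculose is present, so SibV is inactive.
With repressor CilE bound, *kulZ* is not transcribed.
So KulZ is not produced.
Required activator WexH is absent, so *zorK* is not transcribed.
So ZorK is not produced.
No repressor is bound and MibU is active, so *haxL* is transcribed.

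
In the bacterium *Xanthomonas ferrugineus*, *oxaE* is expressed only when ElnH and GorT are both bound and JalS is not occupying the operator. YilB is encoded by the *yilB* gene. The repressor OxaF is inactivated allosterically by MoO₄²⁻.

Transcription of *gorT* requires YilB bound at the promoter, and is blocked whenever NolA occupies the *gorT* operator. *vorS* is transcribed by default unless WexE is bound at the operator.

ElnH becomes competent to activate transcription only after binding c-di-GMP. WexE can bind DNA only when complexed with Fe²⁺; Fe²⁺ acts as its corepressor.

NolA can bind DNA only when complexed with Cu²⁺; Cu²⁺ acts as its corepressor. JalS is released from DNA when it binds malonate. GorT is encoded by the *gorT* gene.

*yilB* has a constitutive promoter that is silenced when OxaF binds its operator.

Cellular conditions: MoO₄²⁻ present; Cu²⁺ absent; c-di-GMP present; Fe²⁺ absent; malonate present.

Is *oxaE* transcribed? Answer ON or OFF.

ON

c-di-GMP is present, so ElnH is active.
Malonate is present, so JalS is inactive.
Cu²⁺ is absent, so NolA is inactive.
MoO₄²⁻ is present, so OxaF is inactive.
With no repressor bound, *yilB* is transcribed.
So YilB is produced and active.
No repressor is bound and YilB is active, so *gorT* is transcribed.
So GorT is produced and active.
No repressor is bound and ElnH and GorT are active, so *oxaE* is transcribed.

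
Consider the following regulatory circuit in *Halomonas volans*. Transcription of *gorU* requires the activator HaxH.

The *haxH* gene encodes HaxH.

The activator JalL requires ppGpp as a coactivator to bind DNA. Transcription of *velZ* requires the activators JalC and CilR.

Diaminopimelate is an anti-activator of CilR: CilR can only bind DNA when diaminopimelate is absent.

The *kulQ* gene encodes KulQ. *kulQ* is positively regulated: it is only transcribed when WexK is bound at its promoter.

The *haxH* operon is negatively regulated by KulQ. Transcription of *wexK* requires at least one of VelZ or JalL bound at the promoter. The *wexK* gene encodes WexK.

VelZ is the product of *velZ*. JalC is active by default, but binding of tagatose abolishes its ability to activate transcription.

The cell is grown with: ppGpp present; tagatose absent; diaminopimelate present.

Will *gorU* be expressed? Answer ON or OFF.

Tagatose is absent, so JalC is active.
Diaminopimelate is present, so CilR is inactive.
Required activator CilR is absent, so *velZ* is not transcribed.
So VelZ is not produced.
ppGpp is present, so JalL is active.
Activator JalL is present, so *wexK* is transcribed.
So WexK is produced and active.
No repressor is bound and WexK is active, so *kulQ* is transcribed.
So KulQ is produced and active.
With repressor KulQ bound, *haxH* is not transcribed.
So HaxH is not produced.
Required activator HaxH is absent, so *gorU* is not transcribed.

OFF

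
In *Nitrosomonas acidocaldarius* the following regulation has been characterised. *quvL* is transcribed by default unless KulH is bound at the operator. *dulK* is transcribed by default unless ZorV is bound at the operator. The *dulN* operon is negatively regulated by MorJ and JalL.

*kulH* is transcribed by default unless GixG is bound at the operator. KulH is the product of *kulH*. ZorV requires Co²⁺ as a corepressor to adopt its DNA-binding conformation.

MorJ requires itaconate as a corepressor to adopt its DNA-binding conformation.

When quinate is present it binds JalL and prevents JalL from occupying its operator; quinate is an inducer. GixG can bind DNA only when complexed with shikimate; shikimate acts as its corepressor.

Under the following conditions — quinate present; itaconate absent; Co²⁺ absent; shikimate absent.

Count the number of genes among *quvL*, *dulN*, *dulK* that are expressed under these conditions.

Shikimate is absent, so GixG is inactive.
With no repressor bound, *kulH* is transcribed.
So KulH is produced and active.
With repressor KulH bound, *quvL* is not transcribed.
→ *quvL* is OFF.
Itaconate is absent, so MorJ is inactive.
Quinate is present, so JalL is inactive.
With no repressor bound, *dulN* is transcribed.
→ *dulN* is ON.
Co²⁺ is absent, so ZorV is inactive.
With no repressor bound, *dulK* is transcribed.
→ *dulK* is ON.
2 of the 3 genes are transcribed.

2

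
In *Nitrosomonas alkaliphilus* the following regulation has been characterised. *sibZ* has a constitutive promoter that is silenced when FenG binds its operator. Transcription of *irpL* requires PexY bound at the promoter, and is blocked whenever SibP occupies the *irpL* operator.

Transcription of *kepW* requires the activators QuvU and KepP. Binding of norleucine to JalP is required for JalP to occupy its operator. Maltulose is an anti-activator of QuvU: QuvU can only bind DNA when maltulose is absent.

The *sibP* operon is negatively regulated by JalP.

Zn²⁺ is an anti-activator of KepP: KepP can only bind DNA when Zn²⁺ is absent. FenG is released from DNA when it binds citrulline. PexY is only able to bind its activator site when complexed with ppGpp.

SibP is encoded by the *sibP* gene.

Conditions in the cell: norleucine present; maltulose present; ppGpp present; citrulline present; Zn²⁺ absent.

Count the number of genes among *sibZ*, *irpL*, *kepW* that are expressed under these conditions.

2

Citrulline is present, so FenG is inactive.
With no repressor bound, *sibZ* is transcribed.
→ *sibZ* is ON.
Norleucine is present, so JalP is active.
With repressor JalP bound, *sibP* is not transcribed.
So SibP is not produced.
ppGpp is present, so PexY is active.
No repressor is bound and PexY is active, so *irpL* is transcribed.
→ *irpL* is ON.
Maltulose is present, so QuvU is inactive.
Zn²⁺ is absent, so KepP is active.
Required activator QuvU is absent, so *kepW* is not transcribed.
→ *kepW* is OFF.
2 of the 3 genes are transcribed.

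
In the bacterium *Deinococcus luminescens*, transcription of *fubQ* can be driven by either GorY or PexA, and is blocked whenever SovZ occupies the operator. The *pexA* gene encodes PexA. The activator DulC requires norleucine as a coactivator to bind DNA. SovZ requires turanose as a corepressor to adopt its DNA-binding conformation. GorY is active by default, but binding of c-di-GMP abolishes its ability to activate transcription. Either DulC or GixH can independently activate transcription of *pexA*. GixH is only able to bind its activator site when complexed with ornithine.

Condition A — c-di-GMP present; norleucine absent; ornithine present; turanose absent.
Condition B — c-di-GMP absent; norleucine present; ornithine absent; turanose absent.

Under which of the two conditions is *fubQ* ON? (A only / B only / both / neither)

both

Condition A:
c-di-GMP is present, so GorY is inactive.
Norleucine is absent, so DulC is inactive.
Ornithine is present, so GixH is active.
Activator GixH is present, so *pexA* is transcribed.
So PexA is produced and active.
Turanose is absent, so SovZ is inactive.
Activator PexA is present, so *fubQ* is transcribed.
→ *fubQ* is ON in A.
Condition B:
c-di-GMP is absent, so GorY is active.
Norleucine is present, so DulC is active.
Ornithine is absent, so GixH is inactive.
Activator DulC is present, so *pexA* is transcribed.
So PexA is produced and active.
Turanose is absent, so SovZ is inactive.
Activator GorY is present, so *fubQ* is transcribed.
→ *fubQ* is ON in B.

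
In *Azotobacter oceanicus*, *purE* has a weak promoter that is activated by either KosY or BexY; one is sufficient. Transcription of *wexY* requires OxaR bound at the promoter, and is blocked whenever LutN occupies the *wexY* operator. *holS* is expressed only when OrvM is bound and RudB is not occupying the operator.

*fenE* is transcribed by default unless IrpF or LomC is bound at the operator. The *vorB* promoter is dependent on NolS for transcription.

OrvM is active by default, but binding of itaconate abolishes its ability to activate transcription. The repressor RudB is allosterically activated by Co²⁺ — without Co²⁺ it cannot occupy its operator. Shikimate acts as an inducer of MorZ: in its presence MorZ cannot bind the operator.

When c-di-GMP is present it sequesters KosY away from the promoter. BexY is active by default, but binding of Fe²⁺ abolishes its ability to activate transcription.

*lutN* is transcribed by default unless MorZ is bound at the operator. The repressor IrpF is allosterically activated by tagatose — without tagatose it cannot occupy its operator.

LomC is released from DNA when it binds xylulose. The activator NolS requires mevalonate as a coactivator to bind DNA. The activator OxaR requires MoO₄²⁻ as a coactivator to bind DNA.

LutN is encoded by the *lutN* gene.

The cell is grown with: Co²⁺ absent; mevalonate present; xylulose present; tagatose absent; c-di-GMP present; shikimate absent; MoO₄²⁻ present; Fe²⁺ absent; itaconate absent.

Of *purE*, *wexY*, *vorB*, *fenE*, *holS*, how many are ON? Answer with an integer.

c-di-GMP is present, so KosY is inactive.
Fe²⁺ is absent, so BexY is active.
Activator BexY is present, so *purE* is transcribed.
→ *purE* is ON.
MoO₄²⁻ is present, so OxaR is active.
Shikimate is absent, so MorZ is active.
With repressor MorZ bound, *lutN* is not transcribed.
So LutN is not produced.
No repressor is bound and OxaR is active, so *wexY* is transcribed.
→ *wexY* is ON.
Mevalonate is present, so NolS is active.
No repressor is bound and NolS is active, so *vorB* is transcribed.
→ *vorB* is ON.
Tagatose is absent, so IrpF is inactive.
Xylulose is present, so LomC is inactive.
With no repressor bound, *fenE* is transcribed.
→ *fenE* is ON.
Itaconate is absent, so OrvM is active.
Co²⁺ is absent, so RudB is inactive.
No repressor is bound and OrvM is active, so *holS* is transcribed.
→ *holS* is ON.
5 of the 5 genes are transcribed.

5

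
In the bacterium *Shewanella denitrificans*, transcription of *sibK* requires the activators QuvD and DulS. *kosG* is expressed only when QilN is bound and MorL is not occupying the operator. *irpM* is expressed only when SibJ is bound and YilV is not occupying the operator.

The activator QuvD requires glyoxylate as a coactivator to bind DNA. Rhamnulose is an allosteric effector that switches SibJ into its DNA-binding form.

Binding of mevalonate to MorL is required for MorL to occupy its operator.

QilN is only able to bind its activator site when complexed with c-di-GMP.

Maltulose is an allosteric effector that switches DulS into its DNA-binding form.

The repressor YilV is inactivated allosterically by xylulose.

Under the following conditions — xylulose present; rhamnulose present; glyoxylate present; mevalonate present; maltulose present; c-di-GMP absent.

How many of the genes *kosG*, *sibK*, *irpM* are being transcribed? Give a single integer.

2

c-di-GMP is absent, so QilN is inactive.
Mevalonate is present, so MorL is active.
With repressor MorL bound, *kosG* is not transcribed.
→ *kosG* is OFF.
Glyoxylate is present, so QuvD is active.
Maltulose is present, so DulS is active.
No repressor is bound and QuvD and DulS are active, so *sibK* is transcribed.
→ *sibK* is ON.
Xylulose is present, so YilV is inactive.
Rhamnulose is present, so SibJ is active.
No repressor is bound and SibJ is active, so *irpM* is transcribed.
→ *irpM* is ON.
2 of the 3 genes are transcribed.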